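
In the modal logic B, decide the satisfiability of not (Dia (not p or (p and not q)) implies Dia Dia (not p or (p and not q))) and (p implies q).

No, unsatisfiable

1. not (Dia (not p or (p and not q)) implies Dia Dia (not p or (p and not q))) and (p implies q), w0
2. not (Dia (not p or (p and not q)) implies Dia Dia (not p or (p and not q))), w0
3. p implies q, w0
4. Dia (not p or (p and not q)), w0
5. not Dia Dia (not p or (p and not q)), w0
6. not Dia (not p or (p and not q)), w0
7. not (not p or (p and not q)), w0
8. p, w0
9. not (p and not q), w0
10. q, w0
11. not p or (p and not q), w1
12. not Dia (not p or (p and not q)), w1
13. not (not p or (p and not q)), w1
14. p, w1
15. not (p and not q), w1
16. p and not q, w1
17. not q, w1
18. q, w1
Accessibility: w0Rw0, w0Rw1, w1Rw0, w1Rw1
Branch closes: q and not q both at w1.
Every branch closes; the branch above is one of them.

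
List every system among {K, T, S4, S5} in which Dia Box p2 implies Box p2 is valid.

S5-tableau for the negation not (Dia Box p2 implies Box p2):
1. not (Dia Box p2 implies Box p2), w0
2. Dia Box p2, w0
3. not Box p2, w0
4. Box p2, w1
5. p2, w0
6. p2, w1
7. not p2, w2
8. p2, w2
Accessibility: w0Rw0, w0Rw1, w0Rw2, w1Rw0, w1Rw1, w1Rw2, w2Rw0, w2Rw1, w2Rw2
Branch closes: p2 and not p2 both at w2.
Every branch closes (one shown): valid in S5.
S4-tableau for the negation not (Dia Box p2 implies Box p2):
1. not (Dia Box p2 implies Box p2), w0
2. Dia Box p2, w0
3. not Box p2, w0
4. Box p2, w1
5. p2, w1
6. not p2, w2
Accessibility: w0Rw0, w0Rw1, w0Rw2, w1Rw1, w2Rw2
Complete open branch: countermodel on an S4-frame, so not valid in S4, nor in K, T (the same frame is also a K-frame and a T-frame).

S5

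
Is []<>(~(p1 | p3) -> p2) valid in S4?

Tableau for the negation ~[]<>(~(p1 | p3) -> p2):
1. ~[]<>(~(p1 | p3) -> p2), 0
2. ~<>(~(p1 | p3) -> p2), 1
3. ~(~(p1 | p3) -> p2), 1
4. ~(p1 | p3), 1
5. ~p2, 1
6. ~p1, 1
7. ~p3, 1
Accessibility: 0R0, 0R1, 1R1
The negation has an open branch (countermodel exists).

Invalid (countermodel exists)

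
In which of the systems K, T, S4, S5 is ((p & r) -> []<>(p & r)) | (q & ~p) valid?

S5

S4-tableau for the negation ~(((p & r) -> []<>(p & r)) | (q & ~p)):
1. ~(((p & r) -> []<>(p & r)) | (q & ~p)), u
2. ~((p & r) -> []<>(p & r)), u   [~|-rule on 1]
3. ~(q & ~p), u   [~|-rule on 1]
4. p & r, u   [~->-rule on 2]
5. ~[]<>(p & r), u   [~->-rule on 2]
6. p, u   [&-rule on 4]
7. r, u   [&-rule on 4]
8. ~<>(p & r), v   [~[]-rule on 5: fresh world v, uRv]
9. ~(p & r), v   [~<>-rule on 8 via vRv]
10. ~r, v   [~&-rule on 9 (branches; this branch)]
Accessibility: uRu, uRv, vRv
Complete open branch: countermodel on an S4-frame, so not valid in S4, nor in K, T (the same frame is also a K-frame and a T-frame).
S5-tableau for the negation ~(((p & r) -> []<>(p & r)) | (q & ~p)):
1. ~(((p & r) -> []<>(p & r)) | (q & ~p)), u
2. ~((p & r) -> []<>(p & r)), u   [~|-rule on 1]
3. ~(q & ~p), u   [~|-rule on 1]
4. p & r, u   [~->-rule on 2]
5. ~[]<>(p & r), u   [~->-rule on 2]
6. p, u   [&-rule on 4]
7. r, u   [&-rule on 4]
8. ~<>(p & r), v   [~[]-rule on 5: fresh world v, uRv]
9. ~(p & r), u   [~<>-rule on 8 via vRu]
10. ~(p & r), v   [~<>-rule on 8 via vRv]
11. ~r, u   [~&-rule on 9 (branches; this branch)]
Accessibility: uRu, uRv, vRu, vRv
Branch closes: r and ~r both at u.
Every branch closes (one shown): valid in S5.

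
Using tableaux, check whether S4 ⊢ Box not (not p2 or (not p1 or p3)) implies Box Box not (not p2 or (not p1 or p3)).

Tableau for the negation not (Box not (not p2 or (not p1 or p3)) implies Box Box not (not p2 or (not p1 or p3))):
1. not (Box not (not p2 or (not p1 or p3)) implies Box Box not (not p2 or (not p1 or p3))), w0
2. Box not (not p2 or (not p1 or p3)), w0   [neg-implies-rule on 1]
3. not Box Box not (not p2 or (not p1 or p3)), w0   [neg-implies-rule on 1]
4. not (not p2 or (not p1 or p3)), w0   [Box-rule on 2 via w0Rw0]
5. p2, w0   [neg-or-rule on 4]
6. not (not p1 or p3), w0   [neg-or-rule on 4]
7. p1, w0   [neg-or-rule on 6]
8. not p3, w0   [neg-or-rule on 6]
9. not Box not (not p2 or (not p1 or p3)), w1   [neg-Box-rule on 3: fresh world w1, w0Rw1]
10. not (not p2 or (not p1 or p3)), w1   [Box-rule on 2 via w0Rw1]
11. p2, w1   [neg-or-rule on 10]
12. not (not p1 or p3), w1   [neg-or-rule on 10]
13. p1, w1   [neg-or-rule on 12]
14. not p3, w1   [neg-or-rule on 12]
15. not p2 or (not p1 or p3), w2   [neg-Box-rule on 9: fresh world w2, w1Rw2]
16. not (not p2 or (not p1 or p3)), w2   [Box-rule on 2 via w0Rw2]
17. p2, w2   [neg-or-rule on 16]
18. not (not p1 or p3), w2   [neg-or-rule on 16]
19. p1, w2   [neg-or-rule on 18]
20. not p3, w2   [neg-or-rule on 18]
21. not p1 or p3, w2   [or-rule on 15 (branches; this branch)]
22. p3, w2   [or-rule on 21 (branches; this branch)]
Accessibility: w0Rw0, w0Rw1, w0Rw2, w1Rw1, w1Rw2, w2Rw2
Branch closes: p3 and not p3 both at w2.
All branches of the negation close; one closing branch shown above.

Valid in S4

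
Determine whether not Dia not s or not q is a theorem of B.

Tableau for the negation not (not Dia not s or not q):
1. not (not Dia not s or not q), w0
2. Dia not s, w0
3. q, w0
4. not s, w1
Accessibility: w0Rw0, w0Rw1, w1Rw0, w1Rw1
The negation has an open branch (countermodel exists).

Not valid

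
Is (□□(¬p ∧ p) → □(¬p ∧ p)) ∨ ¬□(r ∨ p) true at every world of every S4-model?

Valid in S4

Tableau for the negation ¬((□□(¬p ∧ p) → □(¬p ∧ p)) ∨ ¬□(r ∨ p)):
1. ¬((□□(¬p ∧ p) → □(¬p ∧ p)) ∨ ¬□(r ∨ p)), w0
2. ¬(□□(¬p ∧ p) → □(¬p ∧ p)), w0
3. □(r ∨ p), w0
4. □□(¬p ∧ p), w0
5. ¬□(¬p ∧ p), w0
6. r ∨ p, w0
7. □(¬p ∧ p), w0
8. ¬p ∧ p, w0
9. ¬p, w0
10. p, w0
Accessibility: w0Rw0
Branch closes: p and ¬p both at w0.
Every branch of the negation's tableau closes; the branch above is one of them.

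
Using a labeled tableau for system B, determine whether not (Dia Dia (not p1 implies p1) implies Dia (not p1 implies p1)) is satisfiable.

Yes, satisfiable

1. not (Dia Dia (not p1 implies p1) implies Dia (not p1 implies p1)), 0
2. Dia Dia (not p1 implies p1), 0
3. not Dia (not p1 implies p1), 0
4. not (not p1 implies p1), 0
5. not p1, 0
6. Dia (not p1 implies p1), 1
7. not (not p1 implies p1), 1
8. not p1, 1
9. not p1 implies p1, 2
10. p1, 2
Accessibility: 0R0, 0R1, 1R0, 1R1, 1R2, 2R1, 2R2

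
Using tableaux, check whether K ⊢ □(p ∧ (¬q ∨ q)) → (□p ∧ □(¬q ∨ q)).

Tableau for the negation ¬(□(p ∧ (¬q ∨ q)) → (□p ∧ □(¬q ∨ q))):
1. ¬(□(p ∧ (¬q ∨ q)) → (□p ∧ □(¬q ∨ q))), w0
2. □(p ∧ (¬q ∨ q)), w0   [¬→-rule on 1]
3. ¬(□p ∧ □(¬q ∨ q)), w0   [¬→-rule on 1]
4. ¬□p, w0   [¬∧-rule on 3 (branches; this branch)]
5. ¬p, w1   [¬□-rule on 4: fresh world w1, w0Rw1]
6. p ∧ (¬q ∨ q), w1   [□-rule on 2 via w0Rw1]
7. p, w1   [∧-rule on 6]
8. ¬q ∨ q, w1   [∧-rule on 6]
Accessibility: w0Rw1
Branch closes: p and ¬p both at w1.
All branches of the negation close; one closing branch shown above.

Valid in K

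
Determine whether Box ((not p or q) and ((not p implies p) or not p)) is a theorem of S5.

Tableau for the negation not Box ((not p or q) and ((not p implies p) or not p)):
1. not Box ((not p or q) and ((not p implies p) or not p)), 0
2. not ((not p or q) and ((not p implies p) or not p)), 1   [neg-Box-rule on 1: fresh world 1, 0R1]
3. not (not p or q), 1   [neg-and-rule on 2 (branches; this branch)]
4. p, 1   [neg-or-rule on 3]
5. not q, 1   [neg-or-rule on 3]
Accessibility: 0R0, 0R1, 1R0, 1R1
The negation has an open branch (countermodel exists).

No, not valid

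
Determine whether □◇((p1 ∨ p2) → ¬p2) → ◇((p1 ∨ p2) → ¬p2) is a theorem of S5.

Tableau for the negation ¬(□◇((p1 ∨ p2) → ¬p2) → ◇((p1 ∨ p2) → ¬p2)):
1. ¬(□◇((p1 ∨ p2) → ¬p2) → ◇((p1 ∨ p2) → ¬p2)), 0
2. □◇((p1 ∨ p2) → ¬p2), 0
3. ¬◇((p1 ∨ p2) → ¬p2), 0
4. ◇((p1 ∨ p2) → ¬p2), 0
5. ¬((p1 ∨ p2) → ¬p2), 0
6. p1 ∨ p2, 0
7. p2, 0
8. (p1 ∨ p2) → ¬p2, 1
9. ◇((p1 ∨ p2) → ¬p2), 1
10. ¬((p1 ∨ p2) → ¬p2), 1
11. p1 ∨ p2, 1
12. p2, 1
13. ¬(p1 ∨ p2), 1
14. ¬p1, 1
15. ¬p2, 1
Accessibility: 0R0, 0R1, 1R0, 1R1
Branch closes: p2 and ¬p2 both at 1.
Every branch of the negation's tableau closes; the branch above is one of them.

Yes, valid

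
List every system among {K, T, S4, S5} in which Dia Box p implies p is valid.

S5

S5-tableau for the negation not (Dia Box p implies p):
1. not (Dia Box p implies p), u
2. Dia Box p, u
3. not p, u
4. Box p, v
5. p, u
Accessibility: uRu, uRv, vRu, vRv
Branch closes: p and not p both at u.
Every branch closes (one shown): valid in S5.
S4-tableau for the negation not (Dia Box p implies p):
1. not (Dia Box p implies p), u
2. Dia Box p, u
3. not p, u
4. Box p, v
5. p, v
Accessibility: uRu, uRv, vRv
Complete open branch: countermodel on an S4-frame, so not valid in S4, nor in K, T (the same frame is also a K-frame and a T-frame).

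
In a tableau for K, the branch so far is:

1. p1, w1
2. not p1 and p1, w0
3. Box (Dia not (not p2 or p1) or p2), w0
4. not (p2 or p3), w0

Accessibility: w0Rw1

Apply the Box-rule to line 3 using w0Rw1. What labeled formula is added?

Dia not (not p2 or p1) or p2, w1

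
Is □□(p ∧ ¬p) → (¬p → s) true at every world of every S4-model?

Yes, valid

Tableau for the negation ¬(□□(p ∧ ¬p) → (¬p → s)):
1. ¬(□□(p ∧ ¬p) → (¬p → s)), 0
2. □□(p ∧ ¬p), 0
3. ¬(¬p → s), 0
4. ¬p, 0
5. ¬s, 0
6. □(p ∧ ¬p), 0
7. p ∧ ¬p, 0
8. p, 0
Accessibility: 0R0
Branch closes: p and ¬p both at 0.
Every branch of the negation's tableau closes; the branch above is one of them.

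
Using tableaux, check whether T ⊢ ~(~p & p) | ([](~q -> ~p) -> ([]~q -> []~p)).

Valid in T

Tableau for the negation ~(~(~p & p) | ([](~q -> ~p) -> ([]~q -> []~p))):
1. ~(~(~p & p) | ([](~q -> ~p) -> ([]~q -> []~p))), 0
2. ~p & p, 0
3. ~([](~q -> ~p) -> ([]~q -> []~p)), 0
4. ~p, 0
5. p, 0
Accessibility: 0R0
Branch closes: p and ~p both at 0.
All branches of the negation close; one closing branch shown above.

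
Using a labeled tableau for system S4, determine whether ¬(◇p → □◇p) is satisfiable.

1. ¬(◇p → □◇p), w0
2. ◇p, w0
3. ¬□◇p, w0
4. p, w1
5. ¬◇p, w2
6. ¬p, w2
Accessibility: w0Rw0, w0Rw1, w0Rw2, w1Rw1, w2Rw2

Satisfiable (open branch found)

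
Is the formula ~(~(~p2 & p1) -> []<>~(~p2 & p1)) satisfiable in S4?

1. ~(~(~p2 & p1) -> []<>~(~p2 & p1)), w0
2. ~(~p2 & p1), w0
3. ~[]<>~(~p2 & p1), w0
4. ~p1, w0
5. ~<>~(~p2 & p1), w1
6. ~p2 & p1, w1
7. ~p2, w1
8. p1, w1
Accessibility: w0Rw0, w0Rw1, w1Rw1

Satisfiable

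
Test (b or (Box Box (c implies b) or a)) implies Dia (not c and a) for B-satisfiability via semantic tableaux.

1. (b or (Box Box (c implies b) or a)) implies Dia (not c and a), 0
2. Dia (not c and a), 0
3. not c and a, 1
4. not c, 1
5. a, 1
Accessibility: 0R0, 0R1, 1R0, 1R1

Yes, satisfiable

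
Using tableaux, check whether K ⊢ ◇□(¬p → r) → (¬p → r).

No, not valid

Tableau for the negation ¬(◇□(¬p → r) → (¬p → r)):
1. ¬(◇□(¬p → r) → (¬p → r)), 0
2. ◇□(¬p → r), 0
3. ¬(¬p → r), 0
4. ¬p, 0
5. ¬r, 0
6. □(¬p → r), 1
Accessibility: 0R1
The negation has an open branch (countermodel exists).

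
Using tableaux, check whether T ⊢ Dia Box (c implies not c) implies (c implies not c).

Invalid (countermodel exists)

Tableau for the negation not (Dia Box (c implies not c) implies (c implies not c)):
1. not (Dia Box (c implies not c) implies (c implies not c)), u
2. Dia Box (c implies not c), u
3. not (c implies not c), u
4. c, u
5. Box (c implies not c), v
6. c implies not c, v
7. not c, v
Accessibility: uRu, uRv, vRv
The negation has an open branch (countermodel exists).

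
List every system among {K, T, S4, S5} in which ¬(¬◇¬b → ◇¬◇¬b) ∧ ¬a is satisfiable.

K

T-tableau for the formula:
1. ¬(¬◇¬b → ◇¬◇¬b) ∧ ¬a, 0
2. ¬(¬◇¬b → ◇¬◇¬b), 0
3. ¬a, 0
4. ¬◇¬b, 0
5. ¬◇¬◇¬b, 0
6. b, 0
7. ◇¬b, 0
8. ¬b, 1
9. b, 1
Accessibility: 0R0, 0R1, 1R1
Branch closes: b and ¬b both at 1.
Every branch closes (one shown): unsatisfiable in T, hence also in S4, S5 (every S4/S5-frame is a T-frame).
K-tableau for the formula:
1. ¬(¬◇¬b → ◇¬◇¬b) ∧ ¬a, 0
2. ¬(¬◇¬b → ◇¬◇¬b), 0
3. ¬a, 0
4. ¬◇¬b, 0
5. ¬◇¬◇¬b, 0
Complete open branch: satisfiable in K.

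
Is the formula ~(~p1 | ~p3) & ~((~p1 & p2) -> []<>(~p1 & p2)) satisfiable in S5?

1. ~(~p1 | ~p3) & ~((~p1 & p2) -> []<>(~p1 & p2)), w0
2. ~(~p1 | ~p3), w0
3. ~((~p1 & p2) -> []<>(~p1 & p2)), w0
4. p1, w0
5. p3, w0
6. ~p1 & p2, w0
7. ~[]<>(~p1 & p2), w0
8. ~p1, w0
9. p2, w0
Accessibility: w0Rw0
Branch closes: p1 and ~p1 both at w0.
All branches of the tableau close; one closing branch shown above.

No, unsatisfiable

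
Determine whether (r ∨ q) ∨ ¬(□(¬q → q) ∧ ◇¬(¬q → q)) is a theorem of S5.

Yes, valid

Tableau for the negation ¬((r ∨ q) ∨ ¬(□(¬q → q) ∧ ◇¬(¬q → q))):
1. ¬((r ∨ q) ∨ ¬(□(¬q → q) ∧ ◇¬(¬q → q))), 0
2. ¬(r ∨ q), 0
3. □(¬q → q) ∧ ◇¬(¬q → q), 0
4. ¬r, 0
5. ¬q, 0
6. □(¬q → q), 0
7. ◇¬(¬q → q), 0
8. ¬q → q, 0
9. q, 0
Accessibility: 0R0
Branch closes: q and ¬q both at 0.
All branches of the negation close; one closing branch shown above.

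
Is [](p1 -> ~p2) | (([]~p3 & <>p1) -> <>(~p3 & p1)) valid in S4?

Valid

Tableau for the negation ~([](p1 -> ~p2) | (([]~p3 & <>p1) -> <>(~p3 & p1))):
1. ~([](p1 -> ~p2) | (([]~p3 & <>p1) -> <>(~p3 & p1))), u
2. ~[](p1 -> ~p2), u
3. ~(([]~p3 & <>p1) -> <>(~p3 & p1)), u
4. []~p3 & <>p1, u
5. ~<>(~p3 & p1), u
6. []~p3, u
7. <>p1, u
8. ~(~p3 & p1), u
9. ~p3, u
10. ~p1, u
11. ~(p1 -> ~p2), v
12. p1, v
13. p2, v
14. ~(~p3 & p1), v
15. ~p3, v
16. ~p1, v
Accessibility: uRu, uRv, vRv
Branch closes: p1 and ~p1 both at v.
All branches of the negation close; one closing branch shown above.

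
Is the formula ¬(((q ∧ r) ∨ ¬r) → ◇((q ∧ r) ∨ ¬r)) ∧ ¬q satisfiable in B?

1. ¬(((q ∧ r) ∨ ¬r) → ◇((q ∧ r) ∨ ¬r)) ∧ ¬q, u
2. ¬(((q ∧ r) ∨ ¬r) → ◇((q ∧ r) ∨ ¬r)), u   [∧-rule on 1]
3. ¬q, u   [∧-rule on 1]
4. (q ∧ r) ∨ ¬r, u   [¬→-rule on 2]
5. ¬◇((q ∧ r) ∨ ¬r), u   [¬→-rule on 2]
6. ¬((q ∧ r) ∨ ¬r), u   [¬◇-rule on 5 via uRu]
7. ¬(q ∧ r), u   [¬∨-rule on 6]
8. r, u   [¬∨-rule on 6]
9. q ∧ r, u   [∨-rule on 4 (branches; this branch)]
10. q, u   [∧-rule on 9]
Accessibility: uRu
Branch closes: q and ¬q both at u.
(One branch shown.) All branches close.

No, unsatisfiable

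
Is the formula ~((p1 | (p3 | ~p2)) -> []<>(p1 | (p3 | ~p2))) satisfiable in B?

Unsatisfiable (every branch closes)

1. ~((p1 | (p3 | ~p2)) -> []<>(p1 | (p3 | ~p2))), u
2. p1 | (p3 | ~p2), u   [~->-rule on 1]
3. ~[]<>(p1 | (p3 | ~p2)), u   [~->-rule on 1]
4. p3 | ~p2, u   [|-rule on 2 (branches; this branch)]
5. ~p2, u   [|-rule on 4 (branches; this branch)]
6. ~<>(p1 | (p3 | ~p2)), v   [~[]-rule on 3: fresh world v, uRv]
7. ~(p1 | (p3 | ~p2)), u   [~<>-rule on 6 via vRu]
8. ~p1, u   [~|-rule on 7]
9. ~(p3 | ~p2), u   [~|-rule on 7]
10. ~p3, u   [~|-rule on 9]
11. p2, u   [~|-rule on 9]
Accessibility: uRu, uRv, vRu, vRv
Branch closes: p2 and ~p2 both at u.
(One branch shown.) All branches close.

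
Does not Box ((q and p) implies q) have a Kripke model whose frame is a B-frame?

Unsatisfiable

1. not Box ((q and p) implies q), u
2. not ((q and p) implies q), v
3. q and p, v
4. not q, v
5. q, v
6. p, v
Accessibility: uRu, uRv, vRu, vRv
Branch closes: q and not q both at v.
Every branch closes; the branch above is one of them.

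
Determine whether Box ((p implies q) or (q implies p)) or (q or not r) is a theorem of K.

Valid in K

Tableau for the negation not (Box ((p implies q) or (q implies p)) or (q or not r)):
1. not (Box ((p implies q) or (q implies p)) or (q or not r)), w0
2. not Box ((p implies q) or (q implies p)), w0   [neg-or-rule on 1]
3. not (q or not r), w0   [neg-or-rule on 1]
4. not q, w0   [neg-or-rule on 3]
5. r, w0   [neg-or-rule on 3]
6. not ((p implies q) or (q implies p)), w1   [neg-Box-rule on 2: fresh world w1, w0Rw1]
7. not (p implies q), w1   [neg-or-rule on 6]
8. not (q implies p), w1   [neg-or-rule on 6]
9. p, w1   [neg-implies-rule on 7]
10. not q, w1   [neg-implies-rule on 7]
11. q, w1   [neg-implies-rule on 8]
12. not p, w1   [neg-implies-rule on 8]
Accessibility: w0Rw1
Branch closes: q and not q both at w1.
All branches of the negation close; one closing branch shown above.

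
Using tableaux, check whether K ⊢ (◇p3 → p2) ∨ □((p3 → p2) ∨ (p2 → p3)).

Tableau for the negation ¬((◇p3 → p2) ∨ □((p3 → p2) ∨ (p2 → p3))):
1. ¬((◇p3 → p2) ∨ □((p3 → p2) ∨ (p2 → p3))), u
2. ¬(◇p3 → p2), u
3. ¬□((p3 → p2) ∨ (p2 → p3)), u
4. ◇p3, u
5. ¬p2, u
6. ¬((p3 → p2) ∨ (p2 → p3)), v
7. ¬(p3 → p2), v
8. ¬(p2 → p3), v
9. p3, v
10. ¬p2, v
11. p2, v
12. ¬p3, v
Accessibility: uRv
Branch closes: p2 and ¬p2 both at v.
Every branch of the negation's tableau closes; the branch above is one of them.

Valid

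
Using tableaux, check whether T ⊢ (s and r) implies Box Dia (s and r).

Tableau for the negation not ((s and r) implies Box Dia (s and r)):
1. not ((s and r) implies Box Dia (s and r)), u
2. s and r, u   [neg-implies-rule on 1]
3. not Box Dia (s and r), u   [neg-implies-rule on 1]
4. s, u   [and-rule on 2]
5. r, u   [and-rule on 2]
6. not Dia (s and r), v   [neg-Box-rule on 3: fresh world v, uRv]
7. not (s and r), v   [neg-Dia-rule on 6 via vRv]
8. not r, v   [neg-and-rule on 7 (branches; this branch)]
Accessibility: uRu, uRv, vRv
The negation has an open branch (countermodel exists).

No, not valid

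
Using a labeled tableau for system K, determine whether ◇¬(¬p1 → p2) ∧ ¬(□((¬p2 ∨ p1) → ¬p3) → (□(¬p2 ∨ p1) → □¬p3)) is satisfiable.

1. ◇¬(¬p1 → p2) ∧ ¬(□((¬p2 ∨ p1) → ¬p3) → (□(¬p2 ∨ p1) → □¬p3)), u
2. ◇¬(¬p1 → p2), u
3. ¬(□((¬p2 ∨ p1) → ¬p3) → (□(¬p2 ∨ p1) → □¬p3)), u
4. □((¬p2 ∨ p1) → ¬p3), u
5. ¬(□(¬p2 ∨ p1) → □¬p3), u
6. □(¬p2 ∨ p1), u
7. ¬□¬p3, u
8. ¬(¬p1 → p2), v
9. ¬p1, v
10. ¬p2, v
11. (¬p2 ∨ p1) → ¬p3, v
12. ¬p2 ∨ p1, v
13. ¬p3, v
14. p3, w
15. (¬p2 ∨ p1) → ¬p3, w
16. ¬p2 ∨ p1, w
17. ¬(¬p2 ∨ p1), w
18. p2, w
19. ¬p1, w
20. p1, w
Accessibility: uRv, uRw
Branch closes: p1 and ¬p1 both at w.
All branches of the tableau close; one closing branch shown above.

Unsatisfiable (every branch closes)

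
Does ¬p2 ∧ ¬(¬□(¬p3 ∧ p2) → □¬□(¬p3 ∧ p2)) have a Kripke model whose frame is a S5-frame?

1. ¬p2 ∧ ¬(¬□(¬p3 ∧ p2) → □¬□(¬p3 ∧ p2)), w0
2. ¬p2, w0
3. ¬(¬□(¬p3 ∧ p2) → □¬□(¬p3 ∧ p2)), w0
4. ¬□(¬p3 ∧ p2), w0
5. ¬□¬□(¬p3 ∧ p2), w0
6. ¬(¬p3 ∧ p2), w1
7. ¬p2, w1
8. □(¬p3 ∧ p2), w2
9. ¬p3 ∧ p2, w0
10. ¬p3, w0
11. p2, w0
Accessibility: w0Rw0, w0Rw1, w0Rw2, w1Rw0, w1Rw1, w1Rw2, w2Rw0, w2Rw1, w2Rw2
Branch closes: p2 and ¬p2 both at w0.
All branches of the tableau close; one closing branch shown above.

No, unsatisfiable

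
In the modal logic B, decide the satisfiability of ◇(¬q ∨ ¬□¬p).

Satisfiable (open branch found)

1. ◇(¬q ∨ ¬□¬p), u
2. ¬q ∨ ¬□¬p, v
3. ¬□¬p, v
4. p, w
Accessibility: uRu, uRv, vRu, vRv, vRw, wRv, wRw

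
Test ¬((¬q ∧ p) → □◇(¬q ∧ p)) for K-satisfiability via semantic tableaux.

Satisfiable (open branch found)

1. ¬((¬q ∧ p) → □◇(¬q ∧ p)), 0
2. ¬q ∧ p, 0   [¬→-rule on 1]
3. ¬□◇(¬q ∧ p), 0   [¬→-rule on 1]
4. ¬q, 0   [∧-rule on 2]
5. p, 0   [∧-rule on 2]
6. ¬◇(¬q ∧ p), 1   [¬□-rule on 3: fresh world 1, 0R1]
Accessibility: 0R1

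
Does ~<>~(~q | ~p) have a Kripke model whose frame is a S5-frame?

1. ~<>~(~q | ~p), w0
2. ~q | ~p, w0   [~<>-rule on 1 via w0Rw0]
3. ~p, w0   [|-rule on 2 (branches; this branch)]
Accessibility: w0Rw0

Satisfiable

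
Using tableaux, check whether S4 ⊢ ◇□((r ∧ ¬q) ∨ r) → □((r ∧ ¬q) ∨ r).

Tableau for the negation ¬(◇□((r ∧ ¬q) ∨ r) → □((r ∧ ¬q) ∨ r)):
1. ¬(◇□((r ∧ ¬q) ∨ r) → □((r ∧ ¬q) ∨ r)), 0
2. ◇□((r ∧ ¬q) ∨ r), 0
3. ¬□((r ∧ ¬q) ∨ r), 0
4. □((r ∧ ¬q) ∨ r), 1
5. (r ∧ ¬q) ∨ r, 1
6. r, 1
7. ¬((r ∧ ¬q) ∨ r), 2
8. ¬(r ∧ ¬q), 2
9. ¬r, 2
10. q, 2
Accessibility: 0R0, 0R1, 0R2, 1R1, 2R2
The negation has an open branch (countermodel exists).

Invalid (countermodel exists)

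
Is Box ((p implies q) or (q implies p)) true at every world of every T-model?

Tableau for the negation not Box ((p implies q) or (q implies p)):
1. not Box ((p implies q) or (q implies p)), w0
2. not ((p implies q) or (q implies p)), w1   [neg-Box-rule on 1: fresh world w1, w0Rw1]
3. not (p implies q), w1   [neg-or-rule on 2]
4. not (q implies p), w1   [neg-or-rule on 2]
5. p, w1   [neg-implies-rule on 3]
6. not q, w1   [neg-implies-rule on 3]
7. q, w1   [neg-implies-rule on 4]
8. not p, w1   [neg-implies-rule on 4]
Accessibility: w0Rw0, w0Rw1, w1Rw1
Branch closes: q and not q both at w1.
Every branch of the negation's tableau closes; the branch above is one of them.

Valid in T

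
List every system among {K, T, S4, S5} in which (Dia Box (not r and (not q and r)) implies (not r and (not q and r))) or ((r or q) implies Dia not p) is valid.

K-tableau for the negation not ((Dia Box (not r and (not q and r)) implies (not r and (not q and r))) or ((r or q) implies Dia not p)):
1. not ((Dia Box (not r and (not q and r)) implies (not r and (not q and r))) or ((r or q) implies Dia not p)), 0
2. not (Dia Box (not r and (not q and r)) implies (not r and (not q and r))), 0   [neg-or-rule on 1]
3. not ((r or q) implies Dia not p), 0   [neg-or-rule on 1]
4. Dia Box (not r and (not q and r)), 0   [neg-implies-rule on 2]
5. not (not r and (not q and r)), 0   [neg-implies-rule on 2]
6. r or q, 0   [neg-implies-rule on 3]
7. not Dia not p, 0   [neg-implies-rule on 3]
8. not (not q and r), 0   [neg-and-rule on 5 (branches; this branch)]
9. q, 0   [or-rule on 6 (branches; this branch)]
10. not r, 0   [neg-and-rule on 8 (branches; this branch)]
11. Box (not r and (not q and r)), 1   [Dia-rule on 4: fresh world 1, 0R1]
12. p, 1   [neg-Dia-rule on 7 via 0R1]
Accessibility: 0R1
Complete open branch: countermodel on a K-frame, so not valid in K.
T-tableau for the negation not ((Dia Box (not r and (not q and r)) implies (not r and (not q and r))) or ((r or q) implies Dia not p)):
1. not ((Dia Box (not r and (not q and r)) implies (not r and (not q and r))) or ((r or q) implies Dia not p)), 0
2. not (Dia Box (not r and (not q and r)) implies (not r and (not q and r))), 0   [neg-or-rule on 1]
3. not ((r or q) implies Dia not p), 0   [neg-or-rule on 1]
4. Dia Box (not r and (not q and r)), 0   [neg-implies-rule on 2]
5. not (not r and (not q and r)), 0   [neg-implies-rule on 2]
6. r or q, 0   [neg-implies-rule on 3]
7. not Dia not p, 0   [neg-implies-rule on 3]
8. p, 0   [neg-Dia-rule on 7 via 0R0]
9. not (not q and r), 0   [neg-and-rule on 5 (branches; this branch)]
10. q, 0   [or-rule on 6 (branches; this branch)]
11. not r, 0   [neg-and-rule on 9 (branches; this branch)]
12. Box (not r and (not q and r)), 1   [Dia-rule on 4: fresh world 1, 0R1]
13. p, 1   [neg-Dia-rule on 7 via 0R1]
14. not r and (not q and r), 1   [Box-rule on 12 via 1R1]
15. not r, 1   [and-rule on 14]
16. not q and r, 1   [and-rule on 14]
17. not q, 1   [and-rule on 16]
18. r, 1   [and-rule on 16]
Accessibility: 0R0, 0R1, 1R1
Branch closes: r and not r both at 1.
Every branch closes (one shown): valid in T, hence also in S4, S5 (every theorem of T is a theorem of S4 and S5).

T, S4, S5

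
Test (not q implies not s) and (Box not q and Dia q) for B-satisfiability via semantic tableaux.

1. (not q implies not s) and (Box not q and Dia q), 0
2. not q implies not s, 0   [and-rule on 1]
3. Box not q and Dia q, 0   [and-rule on 1]
4. Box not q, 0   [and-rule on 3]
5. Dia q, 0   [and-rule on 3]
6. not q, 0   [Box-rule on 4 via 0R0]
7. not s, 0   [implies-rule on 2 (branches; this branch)]
8. q, 1   [Dia-rule on 5: fresh world 1, 0R1]
9. not q, 1   [Box-rule on 4 via 0R1]
Accessibility: 0R0, 0R1, 1R0, 1R1
Branch closes: q and not q both at 1.
(One branch shown.) All branches close.

Unsatisfiable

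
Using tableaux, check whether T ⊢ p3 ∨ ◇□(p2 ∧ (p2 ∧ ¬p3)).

Not valid

Tableau for the negation ¬(p3 ∨ ◇□(p2 ∧ (p2 ∧ ¬p3))):
1. ¬(p3 ∨ ◇□(p2 ∧ (p2 ∧ ¬p3))), w0
2. ¬p3, w0   [¬∨-rule on 1]
3. ¬◇□(p2 ∧ (p2 ∧ ¬p3)), w0   [¬∨-rule on 1]
4. ¬□(p2 ∧ (p2 ∧ ¬p3)), w0   [¬◇-rule on 3 via w0Rw0]
5. ¬(p2 ∧ (p2 ∧ ¬p3)), w1   [¬□-rule on 4: fresh world w1, w0Rw1]
6. ¬□(p2 ∧ (p2 ∧ ¬p3)), w1   [¬◇-rule on 3 via w0Rw1]
7. ¬(p2 ∧ ¬p3), w1   [¬∧-rule on 5 (branches; this branch)]
8. p3, w1   [¬∧-rule on 7 (branches; this branch)]
9. ¬(p2 ∧ (p2 ∧ ¬p3)), w2   [¬□-rule on 6: fresh world w2, w1Rw2]
10. ¬(p2 ∧ ¬p3), w2   [¬∧-rule on 9 (branches; this branch)]
11. p3, w2   [¬∧-rule on 10 (branches; this branch)]
Accessibility: w0Rw0, w0Rw1, w1Rw1, w1Rw2, w2Rw2
The negation has an open branch (countermodel exists).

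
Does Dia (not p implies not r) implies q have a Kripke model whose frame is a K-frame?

1. Dia (not p implies not r) implies q, w0
2. q, w0   [implies-rule on 1 (branches; this branch)]

Satisfiable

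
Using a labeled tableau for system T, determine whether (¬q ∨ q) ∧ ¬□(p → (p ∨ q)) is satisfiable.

No, unsatisfiable

1. (¬q ∨ q) ∧ ¬□(p → (p ∨ q)), u
2. ¬q ∨ q, u
3. ¬□(p → (p ∨ q)), u
4. q, u
5. ¬(p → (p ∨ q)), v
6. p, v
7. ¬(p ∨ q), v
8. ¬p, v
9. ¬q, v
Accessibility: uRu, uRv, vRv
Branch closes: p and ¬p both at v.
All branches of the tableau close; one closing branch shown above.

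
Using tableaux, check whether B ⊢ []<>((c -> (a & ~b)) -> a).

Not valid

Tableau for the negation ~[]<>((c -> (a & ~b)) -> a):
1. ~[]<>((c -> (a & ~b)) -> a), 0
2. ~<>((c -> (a & ~b)) -> a), 1
3. ~((c -> (a & ~b)) -> a), 0
4. c -> (a & ~b), 0
5. ~a, 0
6. ~((c -> (a & ~b)) -> a), 1
7. c -> (a & ~b), 1
8. ~a, 1
9. ~c, 0
10. ~c, 1
Accessibility: 0R0, 0R1, 1R0, 1R1
The negation has an open branch (countermodel exists).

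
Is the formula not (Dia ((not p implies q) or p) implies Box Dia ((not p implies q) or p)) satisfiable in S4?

1. not (Dia ((not p implies q) or p) implies Box Dia ((not p implies q) or p)), u
2. Dia ((not p implies q) or p), u   [neg-implies-rule on 1]
3. not Box Dia ((not p implies q) or p), u   [neg-implies-rule on 1]
4. (not p implies q) or p, v   [Dia-rule on 2: fresh world v, uRv]
5. p, v   [or-rule on 4 (branches; this branch)]
6. not Dia ((not p implies q) or p), w   [neg-Box-rule on 3: fresh world w, uRw]
7. not ((not p implies q) or p), w   [neg-Dia-rule on 6 via wRw]
8. not (not p implies q), w   [neg-or-rule on 7]
9. not p, w   [neg-or-rule on 7]
10. not q, w   [neg-implies-rule on 8]
Accessibility: uRu, uRv, uRw, vRv, wRw

Satisfiable (open branch found)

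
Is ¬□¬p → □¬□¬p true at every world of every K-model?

Tableau for the negation ¬(¬□¬p → □¬□¬p):
1. ¬(¬□¬p → □¬□¬p), u
2. ¬□¬p, u
3. ¬□¬□¬p, u
4. p, v
5. □¬p, w
Accessibility: uRv, uRw
The negation has an open branch (countermodel exists).

Not valid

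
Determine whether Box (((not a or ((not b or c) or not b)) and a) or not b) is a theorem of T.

Tableau for the negation not Box (((not a or ((not b or c) or not b)) and a) or not b):
1. not Box (((not a or ((not b or c) or not b)) and a) or not b), u
2. not (((not a or ((not b or c) or not b)) and a) or not b), v
3. not ((not a or ((not b or c) or not b)) and a), v
4. b, v
5. not a, v
Accessibility: uRu, uRv, vRv
The negation has an open branch (countermodel exists).

No, not valid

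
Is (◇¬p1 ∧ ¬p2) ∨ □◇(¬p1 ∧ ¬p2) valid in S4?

Tableau for the negation ¬((◇¬p1 ∧ ¬p2) ∨ □◇(¬p1 ∧ ¬p2)):
1. ¬((◇¬p1 ∧ ¬p2) ∨ □◇(¬p1 ∧ ¬p2)), 0
2. ¬(◇¬p1 ∧ ¬p2), 0
3. ¬□◇(¬p1 ∧ ¬p2), 0
4. p2, 0
5. ¬◇(¬p1 ∧ ¬p2), 1
6. ¬(¬p1 ∧ ¬p2), 1
7. p2, 1
Accessibility: 0R0, 0R1, 1R1
The negation has an open branch (countermodel exists).

No, not valid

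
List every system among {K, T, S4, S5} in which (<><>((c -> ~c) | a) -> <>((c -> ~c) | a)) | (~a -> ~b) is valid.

S4-tableau for the negation ~((<><>((c -> ~c) | a) -> <>((c -> ~c) | a)) | (~a -> ~b)):
1. ~((<><>((c -> ~c) | a) -> <>((c -> ~c) | a)) | (~a -> ~b)), w0
2. ~(<><>((c -> ~c) | a) -> <>((c -> ~c) | a)), w0
3. ~(~a -> ~b), w0
4. <><>((c -> ~c) | a), w0
5. ~<>((c -> ~c) | a), w0
6. ~a, w0
7. b, w0
8. ~((c -> ~c) | a), w0
9. ~(c -> ~c), w0
10. c, w0
11. <>((c -> ~c) | a), w1
12. ~((c -> ~c) | a), w1
13. ~(c -> ~c), w1
14. ~a, w1
15. c, w1
16. (c -> ~c) | a, w2
17. ~((c -> ~c) | a), w2
18. ~(c -> ~c), w2
19. ~a, w2
20. c, w2
21. c -> ~c, w2
22. ~c, w2
Accessibility: w0Rw0, w0Rw1, w0Rw2, w1Rw1, w1Rw2, w2Rw2
Branch closes: c and ~c both at w2.
Every branch closes (one shown): valid in S4, hence also in S5 (every theorem of S4 is a theorem of S5).
T-tableau for the negation ~((<><>((c -> ~c) | a) -> <>((c -> ~c) | a)) | (~a -> ~b)):
1. ~((<><>((c -> ~c) | a) -> <>((c -> ~c) | a)) | (~a -> ~b)), w0
2. ~(<><>((c -> ~c) | a) -> <>((c -> ~c) | a)), w0
3. ~(~a -> ~b), w0
4. <><>((c -> ~c) | a), w0
5. ~<>((c -> ~c) | a), w0
6. ~a, w0
7. b, w0
8. ~((c -> ~c) | a), w0
9. ~(c -> ~c), w0
10. c, w0
11. <>((c -> ~c) | a), w1
12. ~((c -> ~c) | a), w1
13. ~(c -> ~c), w1
14. ~a, w1
15. c, w1
16. (c -> ~c) | a, w2
17. a, w2
Accessibility: w0Rw0, w0Rw1, w1Rw1, w1Rw2, w2Rw2
Complete open branch: countermodel on a T-frame, so not valid in T, nor in K (the same frame is also a K-frame).

S4, S5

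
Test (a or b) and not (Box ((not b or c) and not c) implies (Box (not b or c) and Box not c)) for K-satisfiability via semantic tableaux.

1. (a or b) and not (Box ((not b or c) and not c) implies (Box (not b or c) and Box not c)), 0
2. a or b, 0
3. not (Box ((not b or c) and not c) implies (Box (not b or c) and Box not c)), 0
4. Box ((not b or c) and not c), 0
5. not (Box (not b or c) and Box not c), 0
6. b, 0
7. not Box (not b or c), 0
8. not (not b or c), 1
9. b, 1
10. not c, 1
11. (not b or c) and not c, 1
12. not b or c, 1
13. c, 1
Accessibility: 0R1
Branch closes: c and not c both at 1.
(One branch shown.) All branches close.

No, unsatisfiable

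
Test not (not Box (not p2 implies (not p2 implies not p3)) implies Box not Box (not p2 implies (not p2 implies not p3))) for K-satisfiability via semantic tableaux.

1. not (not Box (not p2 implies (not p2 implies not p3)) implies Box not Box (not p2 implies (not p2 implies not p3))), w0
2. not Box (not p2 implies (not p2 implies not p3)), w0   [neg-implies-rule on 1]
3. not Box not Box (not p2 implies (not p2 implies not p3)), w0   [neg-implies-rule on 1]
4. not (not p2 implies (not p2 implies not p3)), w1   [neg-Box-rule on 2: fresh world w1, w0Rw1]
5. not p2, w1   [neg-implies-rule on 4]
6. not (not p2 implies not p3), w1   [neg-implies-rule on 4]
7. p3, w1   [neg-implies-rule on 6]
8. Box (not p2 implies (not p2 implies not p3)), w2   [neg-Box-rule on 3: fresh world w2, w0Rw2]
Accessibility: w0Rw1, w0Rw2

Satisfiable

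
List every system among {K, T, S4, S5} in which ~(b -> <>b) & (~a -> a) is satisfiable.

K

K-tableau for the formula:
1. ~(b -> <>b) & (~a -> a), w0
2. ~(b -> <>b), w0
3. ~a -> a, w0
4. b, w0
5. ~<>b, w0
6. a, w0
Complete open branch: satisfiable in K.
T-tableau for the formula:
1. ~(b -> <>b) & (~a -> a), w0
2. ~(b -> <>b), w0
3. ~a -> a, w0
4. b, w0
5. ~<>b, w0
6. ~b, w0
Accessibility: w0Rw0
Branch closes: b and ~b both at w0.
Every branch closes (one shown): unsatisfiable in T, hence also in S4, S5 (every S4/S5-frame is a T-frame).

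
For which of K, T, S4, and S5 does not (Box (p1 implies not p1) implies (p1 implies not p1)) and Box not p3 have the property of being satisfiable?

K-tableau for the formula:
1. not (Box (p1 implies not p1) implies (p1 implies not p1)) and Box not p3, u
2. not (Box (p1 implies not p1) implies (p1 implies not p1)), u
3. Box not p3, u
4. Box (p1 implies not p1), u
5. not (p1 implies not p1), u
6. p1, u
Complete open branch: satisfiable in K.
T-tableau for the formula:
1. not (Box (p1 implies not p1) implies (p1 implies not p1)) and Box not p3, u
2. not (Box (p1 implies not p1) implies (p1 implies not p1)), u
3. Box not p3, u
4. Box (p1 implies not p1), u
5. not (p1 implies not p1), u
6. p1, u
7. not p3, u
8. p1 implies not p1, u
9. not p1, u
Accessibility: uRu
Branch closes: p1 and not p1 both at u.
Every branch closes (one shown): unsatisfiable in T, hence also in S4, S5 (every S4/S5-frame is a T-frame).

K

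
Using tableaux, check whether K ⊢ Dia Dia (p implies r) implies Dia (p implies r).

Tableau for the negation not (Dia Dia (p implies r) implies Dia (p implies r)):
1. not (Dia Dia (p implies r) implies Dia (p implies r)), w0
2. Dia Dia (p implies r), w0
3. not Dia (p implies r), w0
4. Dia (p implies r), w1
5. not (p implies r), w1
6. p, w1
7. not r, w1
8. p implies r, w2
9. r, w2
Accessibility: w0Rw1, w1Rw2
The negation has an open branch (countermodel exists).

Not valid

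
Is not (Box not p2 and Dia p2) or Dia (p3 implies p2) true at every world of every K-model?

Tableau for the negation not (not (Box not p2 and Dia p2) or Dia (p3 implies p2)):
1. not (not (Box not p2 and Dia p2) or Dia (p3 implies p2)), 0
2. Box not p2 and Dia p2, 0
3. not Dia (p3 implies p2), 0
4. Box not p2, 0
5. Dia p2, 0
6. p2, 1
7. not (p3 implies p2), 1
8. p3, 1
9. not p2, 1
Accessibility: 0R1
Branch closes: p2 and not p2 both at 1.
Every branch of the negation's tableau closes; the branch above is one of them.

Valid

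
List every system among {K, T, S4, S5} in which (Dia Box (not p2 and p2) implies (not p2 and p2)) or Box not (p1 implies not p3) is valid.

K-tableau for the negation not ((Dia Box (not p2 and p2) implies (not p2 and p2)) or Box not (p1 implies not p3)):
1. not ((Dia Box (not p2 and p2) implies (not p2 and p2)) or Box not (p1 implies not p3)), u
2. not (Dia Box (not p2 and p2) implies (not p2 and p2)), u
3. not Box not (p1 implies not p3), u
4. Dia Box (not p2 and p2), u
5. not (not p2 and p2), u
6. not p2, u
7. p1 implies not p3, v
8. not p3, v
9. Box (not p2 and p2), w
Accessibility: uRv, uRw
Complete open branch: countermodel on a K-frame, so not valid in K.
T-tableau for the negation not ((Dia Box (not p2 and p2) implies (not p2 and p2)) or Box not (p1 implies not p3)):
1. not ((Dia Box (not p2 and p2) implies (not p2 and p2)) or Box not (p1 implies not p3)), u
2. not (Dia Box (not p2 and p2) implies (not p2 and p2)), u
3. not Box not (p1 implies not p3), u
4. Dia Box (not p2 and p2), u
5. not (not p2 and p2), u
6. not p2, u
7. p1 implies not p3, v
8. not p3, v
9. Box (not p2 and p2), w
10. not p2 and p2, w
11. not p2, w
12. p2, w
Accessibility: uRu, uRv, uRw, vRv, wRw
Branch closes: p2 and not p2 both at w.
Every branch closes (one shown): valid in T, hence also in S4, S5 (every theorem of T is a theorem of S4 and S5).

T, S4, S5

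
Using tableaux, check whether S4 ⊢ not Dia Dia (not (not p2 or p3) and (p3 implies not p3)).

No, not valid

Tableau for the negation Dia Dia (not (not p2 or p3) and (p3 implies not p3)):
1. Dia Dia (not (not p2 or p3) and (p3 implies not p3)), 0
2. Dia (not (not p2 or p3) and (p3 implies not p3)), 1
3. not (not p2 or p3) and (p3 implies not p3), 2
4. not (not p2 or p3), 2
5. p3 implies not p3, 2
6. p2, 2
7. not p3, 2
Accessibility: 0R0, 0R1, 0R2, 1R1, 1R2, 2R2
The negation has an open branch (countermodel exists).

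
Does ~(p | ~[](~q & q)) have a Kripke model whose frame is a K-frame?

1. ~(p | ~[](~q & q)), w0
2. ~p, w0
3. [](~q & q), w0

Satisfiable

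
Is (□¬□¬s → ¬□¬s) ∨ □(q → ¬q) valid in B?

Yes, valid

Tableau for the negation ¬((□¬□¬s → ¬□¬s) ∨ □(q → ¬q)):
1. ¬((□¬□¬s → ¬□¬s) ∨ □(q → ¬q)), w0
2. ¬(□¬□¬s → ¬□¬s), w0   [¬∨-rule on 1]
3. ¬□(q → ¬q), w0   [¬∨-rule on 1]
4. □¬□¬s, w0   [¬→-rule on 2]
5. □¬s, w0   [¬→-rule on 2]
6. ¬□¬s, w0   [□-rule on 4 via w0Rw0]
7. ¬s, w0   [□-rule on 5 via w0Rw0]
8. ¬(q → ¬q), w1   [¬□-rule on 3: fresh world w1, w0Rw1]
9. q, w1   [¬→-rule on 8]
10. ¬□¬s, w1   [□-rule on 4 via w0Rw1]
11. ¬s, w1   [□-rule on 5 via w0Rw1]
12. s, w2   [¬□-rule on 6: fresh world w2, w0Rw2]
13. ¬□¬s, w2   [□-rule on 4 via w0Rw2]
14. ¬s, w2   [□-rule on 5 via w0Rw2]
Accessibility: w0Rw0, w0Rw1, w0Rw2, w1Rw0, w1Rw1, w2Rw0, w2Rw2
Branch closes: s and ¬s both at w2.
All branches of the negation close; one closing branch shown above.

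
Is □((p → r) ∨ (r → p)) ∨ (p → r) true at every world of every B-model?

Valid in B

Tableau for the negation ¬(□((p → r) ∨ (r → p)) ∨ (p → r)):
1. ¬(□((p → r) ∨ (r → p)) ∨ (p → r)), u
2. ¬□((p → r) ∨ (r → p)), u
3. ¬(p → r), u
4. p, u
5. ¬r, u
6. ¬((p → r) ∨ (r → p)), v
7. ¬(p → r), v
8. ¬(r → p), v
9. p, v
10. ¬r, v
11. r, v
12. ¬p, v
Accessibility: uRu, uRv, vRu, vRv
Branch closes: r and ¬r both at v.
Every branch of the negation's tableau closes; the branch above is one of them.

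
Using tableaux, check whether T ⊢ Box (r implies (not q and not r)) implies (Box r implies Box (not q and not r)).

Yes, valid

Tableau for the negation not (Box (r implies (not q and not r)) implies (Box r implies Box (not q and not r))):
1. not (Box (r implies (not q and not r)) implies (Box r implies Box (not q and not r))), u
2. Box (r implies (not q and not r)), u
3. not (Box r implies Box (not q and not r)), u
4. Box r, u
5. not Box (not q and not r), u
6. r implies (not q and not r), u
7. r, u
8. not q and not r, u
9. not q, u
10. not r, u
Accessibility: uRu
Branch closes: r and not r both at u.
Every branch of the negation's tableau closes; the branch above is one of them.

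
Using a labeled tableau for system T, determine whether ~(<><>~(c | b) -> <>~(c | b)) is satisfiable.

1. ~(<><>~(c | b) -> <>~(c | b)), 0
2. <><>~(c | b), 0
3. ~<>~(c | b), 0
4. c | b, 0
5. b, 0
6. <>~(c | b), 1
7. c | b, 1
8. b, 1
9. ~(c | b), 2
10. ~c, 2
11. ~b, 2
Accessibility: 0R0, 0R1, 1R1, 1R2, 2R2

Satisfiable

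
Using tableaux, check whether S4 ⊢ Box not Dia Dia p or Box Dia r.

Invalid (countermodel exists)

Tableau for the negation not (Box not Dia Dia p or Box Dia r):
1. not (Box not Dia Dia p or Box Dia r), w0
2. not Box not Dia Dia p, w0
3. not Box Dia r, w0
4. Dia Dia p, w1
5. not Dia r, w2
6. not r, w2
7. Dia p, w3
8. p, w4
Accessibility: w0Rw0, w0Rw1, w0Rw2, w0Rw3, w0Rw4, w1Rw1, w1Rw3, w1Rw4, w2Rw2, w3Rw3, w3Rw4, w4Rw4
The negation has an open branch (countermodel exists).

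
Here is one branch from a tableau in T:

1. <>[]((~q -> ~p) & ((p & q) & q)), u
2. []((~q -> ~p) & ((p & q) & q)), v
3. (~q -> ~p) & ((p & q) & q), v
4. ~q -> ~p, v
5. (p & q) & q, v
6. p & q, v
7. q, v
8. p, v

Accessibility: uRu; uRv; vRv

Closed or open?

Open

There is no literal clash: for every atom and world, at most one sign appears.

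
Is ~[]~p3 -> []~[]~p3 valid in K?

Invalid (countermodel exists)

Tableau for the negation ~(~[]~p3 -> []~[]~p3):
1. ~(~[]~p3 -> []~[]~p3), u
2. ~[]~p3, u   [~->-rule on 1]
3. ~[]~[]~p3, u   [~->-rule on 1]
4. p3, v   [~[]-rule on 2: fresh world v, uRv]
5. []~p3, w   [~[]-rule on 3: fresh world w, uRw]
Accessibility: uRv, uRw
The negation has an open branch (countermodel exists).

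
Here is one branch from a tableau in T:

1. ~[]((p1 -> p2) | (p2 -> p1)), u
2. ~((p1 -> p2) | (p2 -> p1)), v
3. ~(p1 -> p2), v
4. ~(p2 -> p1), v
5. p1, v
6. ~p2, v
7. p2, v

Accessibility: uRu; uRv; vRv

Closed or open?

Both p2 and ~p2 appear at v.

Yes, closed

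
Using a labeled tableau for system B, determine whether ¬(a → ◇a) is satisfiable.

1. ¬(a → ◇a), w0
2. a, w0
3. ¬◇a, w0
4. ¬a, w0
Accessibility: w0Rw0
Branch closes: a and ¬a both at w0.
Every branch closes; the branch above is one of them.

Unsatisfiable (every branch closes)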